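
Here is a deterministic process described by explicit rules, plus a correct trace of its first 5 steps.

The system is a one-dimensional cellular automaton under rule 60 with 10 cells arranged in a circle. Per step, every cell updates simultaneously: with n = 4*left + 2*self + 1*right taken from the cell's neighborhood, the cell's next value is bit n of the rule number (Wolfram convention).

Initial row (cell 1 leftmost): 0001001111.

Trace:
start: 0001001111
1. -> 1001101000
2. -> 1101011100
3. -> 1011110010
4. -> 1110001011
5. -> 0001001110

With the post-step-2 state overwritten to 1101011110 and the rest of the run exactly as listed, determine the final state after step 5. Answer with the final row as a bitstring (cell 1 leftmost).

state after step 2 := 1101011110
3. -> 1011110001
4. -> 0110001001
5. -> 1101001101

1101001101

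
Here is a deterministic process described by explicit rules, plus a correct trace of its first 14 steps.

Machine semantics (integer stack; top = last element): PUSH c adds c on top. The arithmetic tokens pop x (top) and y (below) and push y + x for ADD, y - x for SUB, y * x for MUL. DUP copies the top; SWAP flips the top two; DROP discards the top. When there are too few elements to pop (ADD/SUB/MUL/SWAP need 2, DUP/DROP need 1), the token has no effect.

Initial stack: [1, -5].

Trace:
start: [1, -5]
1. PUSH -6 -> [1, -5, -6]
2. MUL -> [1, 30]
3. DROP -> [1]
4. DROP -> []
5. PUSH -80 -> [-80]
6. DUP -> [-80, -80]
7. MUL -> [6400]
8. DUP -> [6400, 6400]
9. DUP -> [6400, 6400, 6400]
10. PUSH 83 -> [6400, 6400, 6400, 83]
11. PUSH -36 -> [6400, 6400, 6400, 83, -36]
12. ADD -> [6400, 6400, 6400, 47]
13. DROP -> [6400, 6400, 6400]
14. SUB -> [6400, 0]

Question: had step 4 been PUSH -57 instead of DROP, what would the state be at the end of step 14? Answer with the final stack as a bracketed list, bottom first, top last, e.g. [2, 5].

(re-executing from step 4 with the substitution; state before step 4: [1])
4. PUSH -57 -> [1, -57]
5. PUSH -80 -> [1, -57, -80]
6. DUP -> [1, -57, -80, -80]
7. MUL -> [1, -57, 6400]
8. DUP -> [1, -57, 6400, 6400]
9. DUP -> [1, -57, 6400, 6400, 6400]
10. PUSH 83 -> [1, -57, 6400, 6400, 6400, 83]
11. PUSH -36 -> [1, -57, 6400, 6400, 6400, 83, -36]
12. ADD -> [1, -57, 6400, 6400, 6400, 47]
13. DROP -> [1, -57, 6400, 6400, 6400]
14. SUB -> [1, -57, 6400, 0]

[1, -57, 6400, 0]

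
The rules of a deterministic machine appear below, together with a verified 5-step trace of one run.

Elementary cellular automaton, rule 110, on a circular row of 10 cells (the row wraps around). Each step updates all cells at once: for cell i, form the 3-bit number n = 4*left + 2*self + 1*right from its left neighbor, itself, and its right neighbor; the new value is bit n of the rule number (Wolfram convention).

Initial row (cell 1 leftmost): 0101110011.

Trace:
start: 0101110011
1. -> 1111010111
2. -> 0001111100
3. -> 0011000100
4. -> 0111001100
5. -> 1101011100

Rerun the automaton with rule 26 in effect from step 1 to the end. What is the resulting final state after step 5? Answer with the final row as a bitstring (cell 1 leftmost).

(re-executing steps 1..5 under rule 26; state before step 1: 0101110011)
1. -> 0001001110
2. -> 0010111001
3. -> 1100100110
4. -> 1011011100
5. -> 0010010011

0010010011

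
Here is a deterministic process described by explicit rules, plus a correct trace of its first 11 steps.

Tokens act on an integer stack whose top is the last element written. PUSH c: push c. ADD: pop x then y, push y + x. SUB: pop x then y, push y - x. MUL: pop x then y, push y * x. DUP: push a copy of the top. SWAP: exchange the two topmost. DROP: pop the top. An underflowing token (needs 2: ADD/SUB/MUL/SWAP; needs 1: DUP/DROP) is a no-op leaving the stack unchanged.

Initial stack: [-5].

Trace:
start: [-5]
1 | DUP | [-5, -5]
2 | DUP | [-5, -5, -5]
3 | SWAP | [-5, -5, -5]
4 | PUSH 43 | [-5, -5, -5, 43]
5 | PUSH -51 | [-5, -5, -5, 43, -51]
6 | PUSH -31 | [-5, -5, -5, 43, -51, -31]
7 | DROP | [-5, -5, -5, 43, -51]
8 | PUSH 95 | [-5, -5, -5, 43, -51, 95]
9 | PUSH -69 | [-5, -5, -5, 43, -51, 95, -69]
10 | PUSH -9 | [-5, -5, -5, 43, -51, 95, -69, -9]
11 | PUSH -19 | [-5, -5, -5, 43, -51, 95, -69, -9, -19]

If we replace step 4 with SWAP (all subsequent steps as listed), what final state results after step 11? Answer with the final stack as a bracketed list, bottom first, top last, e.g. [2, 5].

[-5, -5, -5, -51, 95, -69, -9, -19]

(re-executing from step 4 with the substitution; state before step 4: [-5, -5, -5])
4 | SWAP | [-5, -5, -5]
5 | PUSH -51 | [-5, -5, -5, -51]
6 | PUSH -31 | [-5, -5, -5, -51, -31]
7 | DROP | [-5, -5, -5, -51]
8 | PUSH 95 | [-5, -5, -5, -51, 95]
9 | PUSH -69 | [-5, -5, -5, -51, 95, -69]
10 | PUSH -9 | [-5, -5, -5, -51, 95, -69, -9]
11 | PUSH -19 | [-5, -5, -5, -51, 95, -69, -9, -19]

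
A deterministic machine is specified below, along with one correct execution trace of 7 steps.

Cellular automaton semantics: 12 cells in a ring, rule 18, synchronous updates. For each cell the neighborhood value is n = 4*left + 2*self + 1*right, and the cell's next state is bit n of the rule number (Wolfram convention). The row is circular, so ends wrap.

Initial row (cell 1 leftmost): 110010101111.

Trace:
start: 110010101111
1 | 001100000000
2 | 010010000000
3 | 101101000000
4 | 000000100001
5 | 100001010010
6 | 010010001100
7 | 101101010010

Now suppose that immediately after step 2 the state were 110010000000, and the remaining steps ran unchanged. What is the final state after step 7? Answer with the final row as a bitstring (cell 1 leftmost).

100001000101

state after step 2 := 110010000000
3 | 001101000001
4 | 110000100010
5 | 001001010100
6 | 010110000010
7 | 100001000101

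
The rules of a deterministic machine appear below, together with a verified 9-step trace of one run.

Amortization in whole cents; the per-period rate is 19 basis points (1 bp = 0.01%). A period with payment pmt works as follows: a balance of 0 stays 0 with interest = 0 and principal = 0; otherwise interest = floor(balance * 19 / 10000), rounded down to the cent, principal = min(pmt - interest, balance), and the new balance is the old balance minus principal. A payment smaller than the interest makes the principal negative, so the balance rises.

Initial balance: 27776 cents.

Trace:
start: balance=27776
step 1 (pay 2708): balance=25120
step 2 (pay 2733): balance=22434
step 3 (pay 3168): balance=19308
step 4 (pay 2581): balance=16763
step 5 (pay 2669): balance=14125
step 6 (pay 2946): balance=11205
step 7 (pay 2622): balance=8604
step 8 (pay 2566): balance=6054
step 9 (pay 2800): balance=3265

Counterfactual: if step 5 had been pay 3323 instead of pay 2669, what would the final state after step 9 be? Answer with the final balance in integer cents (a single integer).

2607

(re-executing from step 5 with the substitution; state before step 5: balance=16763)
step 5 (pay 3323): balance=13471
step 6 (pay 2946): balance=10550
step 7 (pay 2622): balance=7948
step 8 (pay 2566): balance=5397
step 9 (pay 2800): balance=2607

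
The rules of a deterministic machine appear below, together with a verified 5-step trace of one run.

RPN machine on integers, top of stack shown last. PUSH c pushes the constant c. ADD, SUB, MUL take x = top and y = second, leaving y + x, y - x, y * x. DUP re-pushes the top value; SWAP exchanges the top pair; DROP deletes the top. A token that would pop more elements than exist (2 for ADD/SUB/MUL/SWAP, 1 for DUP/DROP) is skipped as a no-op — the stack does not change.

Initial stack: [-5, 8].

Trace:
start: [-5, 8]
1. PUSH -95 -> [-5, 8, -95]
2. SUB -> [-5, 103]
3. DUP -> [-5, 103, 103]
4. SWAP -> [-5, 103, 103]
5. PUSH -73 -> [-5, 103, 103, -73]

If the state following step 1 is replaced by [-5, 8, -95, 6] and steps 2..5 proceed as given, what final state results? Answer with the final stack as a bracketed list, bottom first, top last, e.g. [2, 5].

[-5, 8, -101, -101, -73]

state after step 1 := [-5, 8, -95, 6]
2. SUB -> [-5, 8, -101]
3. DUP -> [-5, 8, -101, -101]
4. SWAP -> [-5, 8, -101, -101]
5. PUSH -73 -> [-5, 8, -101, -101, -73]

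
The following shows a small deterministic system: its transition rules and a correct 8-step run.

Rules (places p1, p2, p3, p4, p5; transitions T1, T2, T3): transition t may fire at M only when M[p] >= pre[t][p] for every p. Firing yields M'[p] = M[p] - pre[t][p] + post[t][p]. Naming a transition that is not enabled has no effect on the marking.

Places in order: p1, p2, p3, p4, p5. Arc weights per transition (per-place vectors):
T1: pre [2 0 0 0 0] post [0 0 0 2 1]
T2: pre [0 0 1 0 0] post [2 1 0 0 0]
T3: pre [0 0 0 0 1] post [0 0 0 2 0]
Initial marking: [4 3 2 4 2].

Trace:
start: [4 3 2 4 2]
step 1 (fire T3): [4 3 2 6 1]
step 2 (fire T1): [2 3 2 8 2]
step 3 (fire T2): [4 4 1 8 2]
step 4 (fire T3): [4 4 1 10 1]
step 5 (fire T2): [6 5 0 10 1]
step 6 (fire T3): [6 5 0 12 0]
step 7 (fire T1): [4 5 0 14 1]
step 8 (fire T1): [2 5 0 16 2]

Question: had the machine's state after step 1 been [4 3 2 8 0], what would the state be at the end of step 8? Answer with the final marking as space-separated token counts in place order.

2 5 0 16 2

state after step 1 := [4 3 2 8 0]
step 2 (fire T1): [2 3 2 10 1]
step 3 (fire T2): [4 4 1 10 1]
step 4 (fire T3): [4 4 1 12 0]
step 5 (fire T2): [6 5 0 12 0]
step 6 (fire T3): [6 5 0 12 0]
step 7 (fire T1): [4 5 0 14 1]
step 8 (fire T1): [2 5 0 16 2]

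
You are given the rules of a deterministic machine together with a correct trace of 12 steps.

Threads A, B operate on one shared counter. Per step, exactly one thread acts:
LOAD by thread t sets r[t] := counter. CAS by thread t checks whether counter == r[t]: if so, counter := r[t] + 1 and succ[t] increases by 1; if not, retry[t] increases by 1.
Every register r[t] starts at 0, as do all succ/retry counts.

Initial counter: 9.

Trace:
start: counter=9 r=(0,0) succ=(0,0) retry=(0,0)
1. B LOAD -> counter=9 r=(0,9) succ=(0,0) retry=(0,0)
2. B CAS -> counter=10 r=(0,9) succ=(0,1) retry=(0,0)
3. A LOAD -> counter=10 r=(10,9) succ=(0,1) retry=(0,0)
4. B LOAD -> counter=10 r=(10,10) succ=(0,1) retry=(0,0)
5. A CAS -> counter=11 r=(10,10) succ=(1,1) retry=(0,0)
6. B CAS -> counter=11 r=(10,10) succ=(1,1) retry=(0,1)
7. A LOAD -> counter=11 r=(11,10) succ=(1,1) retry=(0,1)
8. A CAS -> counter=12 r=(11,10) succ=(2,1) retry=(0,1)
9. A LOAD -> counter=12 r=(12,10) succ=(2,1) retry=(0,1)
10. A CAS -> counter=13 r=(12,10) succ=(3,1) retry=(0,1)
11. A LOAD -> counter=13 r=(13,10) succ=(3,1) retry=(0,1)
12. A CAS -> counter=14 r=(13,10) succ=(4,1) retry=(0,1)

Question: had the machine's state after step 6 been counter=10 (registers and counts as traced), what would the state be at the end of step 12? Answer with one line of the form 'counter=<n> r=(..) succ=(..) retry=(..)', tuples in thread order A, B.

state after step 6 := counter=10 r=(10,10) succ=(1,1) retry=(0,1)
7. A LOAD -> counter=10 r=(10,10) succ=(1,1) retry=(0,1)
8. A CAS -> counter=11 r=(10,10) succ=(2,1) retry=(0,1)
9. A LOAD -> counter=11 r=(11,10) succ=(2,1) retry=(0,1)
10. A CAS -> counter=12 r=(11,10) succ=(3,1) retry=(0,1)
11. A LOAD -> counter=12 r=(12,10) succ=(3,1) retry=(0,1)
12. A CAS -> counter=13 r=(12,10) succ=(4,1) retry=(0,1)

counter=13 r=(12,10) succ=(4,1) retry=(0,1)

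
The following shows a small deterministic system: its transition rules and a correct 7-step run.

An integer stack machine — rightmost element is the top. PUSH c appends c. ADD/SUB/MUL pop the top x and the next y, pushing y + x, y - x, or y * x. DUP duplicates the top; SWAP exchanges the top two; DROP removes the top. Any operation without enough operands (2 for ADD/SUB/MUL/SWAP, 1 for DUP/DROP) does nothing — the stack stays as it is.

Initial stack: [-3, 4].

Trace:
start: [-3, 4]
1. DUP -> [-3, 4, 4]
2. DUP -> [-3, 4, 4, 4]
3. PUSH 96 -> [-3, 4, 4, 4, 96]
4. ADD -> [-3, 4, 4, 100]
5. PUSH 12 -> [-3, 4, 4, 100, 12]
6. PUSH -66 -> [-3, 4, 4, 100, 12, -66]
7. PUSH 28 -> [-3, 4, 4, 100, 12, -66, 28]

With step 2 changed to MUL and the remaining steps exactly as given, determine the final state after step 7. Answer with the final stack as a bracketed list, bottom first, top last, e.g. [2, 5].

[-3, 112, 12, -66, 28]

(re-executing from step 2 with the substitution; state before step 2: [-3, 4, 4])
2. MUL -> [-3, 16]
3. PUSH 96 -> [-3, 16, 96]
4. ADD -> [-3, 112]
5. PUSH 12 -> [-3, 112, 12]
6. PUSH -66 -> [-3, 112, 12, -66]
7. PUSH 28 -> [-3, 112, 12, -66, 28]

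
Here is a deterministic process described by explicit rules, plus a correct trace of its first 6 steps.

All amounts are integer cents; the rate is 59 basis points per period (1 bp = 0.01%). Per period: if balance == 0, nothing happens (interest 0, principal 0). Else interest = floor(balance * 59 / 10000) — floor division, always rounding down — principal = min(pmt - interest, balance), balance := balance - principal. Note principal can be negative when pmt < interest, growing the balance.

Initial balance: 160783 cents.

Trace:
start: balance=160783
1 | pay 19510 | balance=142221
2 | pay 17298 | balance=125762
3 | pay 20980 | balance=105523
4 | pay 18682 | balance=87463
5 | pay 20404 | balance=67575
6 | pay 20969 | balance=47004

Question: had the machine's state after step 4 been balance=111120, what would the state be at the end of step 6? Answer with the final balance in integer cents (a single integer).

70941

state after step 4 := balance=111120
5 | pay 20404 | balance=91371
6 | pay 20969 | balance=70941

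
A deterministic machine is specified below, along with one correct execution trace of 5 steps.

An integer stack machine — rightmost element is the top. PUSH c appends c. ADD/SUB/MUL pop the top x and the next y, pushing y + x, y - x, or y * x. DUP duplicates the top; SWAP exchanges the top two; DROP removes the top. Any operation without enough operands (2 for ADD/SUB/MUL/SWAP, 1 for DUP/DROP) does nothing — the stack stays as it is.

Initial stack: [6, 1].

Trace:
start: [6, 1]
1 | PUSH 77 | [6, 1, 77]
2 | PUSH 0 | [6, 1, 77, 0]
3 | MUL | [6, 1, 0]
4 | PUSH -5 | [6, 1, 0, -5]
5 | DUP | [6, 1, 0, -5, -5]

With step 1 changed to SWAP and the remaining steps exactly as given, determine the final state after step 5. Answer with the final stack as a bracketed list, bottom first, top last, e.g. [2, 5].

[1, 0, -5, -5]

(re-executing from step 1 with the substitution; state before step 1: [6, 1])
1 | SWAP | [1, 6]
2 | PUSH 0 | [1, 6, 0]
3 | MUL | [1, 0]
4 | PUSH -5 | [1, 0, -5]
5 | DUP | [1, 0, -5, -5]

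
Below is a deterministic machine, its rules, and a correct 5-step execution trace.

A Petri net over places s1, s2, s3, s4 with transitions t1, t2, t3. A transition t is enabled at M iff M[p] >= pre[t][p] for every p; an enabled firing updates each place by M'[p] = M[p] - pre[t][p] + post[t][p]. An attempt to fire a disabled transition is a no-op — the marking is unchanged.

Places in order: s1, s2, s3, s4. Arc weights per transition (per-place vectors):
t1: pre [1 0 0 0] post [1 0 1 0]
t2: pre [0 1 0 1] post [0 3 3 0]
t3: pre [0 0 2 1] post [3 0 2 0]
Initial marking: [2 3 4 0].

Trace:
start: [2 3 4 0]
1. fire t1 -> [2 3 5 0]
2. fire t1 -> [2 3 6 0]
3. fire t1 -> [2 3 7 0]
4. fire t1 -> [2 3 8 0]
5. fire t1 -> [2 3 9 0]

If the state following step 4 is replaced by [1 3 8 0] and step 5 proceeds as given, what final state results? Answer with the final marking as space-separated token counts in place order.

state after step 4 := [1 3 8 0]
5. fire t1 -> [1 3 9 0]

1 3 9 0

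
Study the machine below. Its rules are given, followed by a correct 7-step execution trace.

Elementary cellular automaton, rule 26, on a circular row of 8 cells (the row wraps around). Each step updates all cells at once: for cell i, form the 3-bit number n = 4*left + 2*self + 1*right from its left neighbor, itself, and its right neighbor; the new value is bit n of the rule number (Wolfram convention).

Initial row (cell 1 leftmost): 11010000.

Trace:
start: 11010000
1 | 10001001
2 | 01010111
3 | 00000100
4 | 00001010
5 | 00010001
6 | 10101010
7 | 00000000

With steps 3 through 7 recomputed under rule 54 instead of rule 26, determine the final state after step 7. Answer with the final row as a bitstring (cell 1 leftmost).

11111000

(re-executing steps 3..7 under rule 54; state before step 3: 01010111)
3 | 11111000
4 | 00000101
5 | 10001111
6 | 01010000
7 | 11111000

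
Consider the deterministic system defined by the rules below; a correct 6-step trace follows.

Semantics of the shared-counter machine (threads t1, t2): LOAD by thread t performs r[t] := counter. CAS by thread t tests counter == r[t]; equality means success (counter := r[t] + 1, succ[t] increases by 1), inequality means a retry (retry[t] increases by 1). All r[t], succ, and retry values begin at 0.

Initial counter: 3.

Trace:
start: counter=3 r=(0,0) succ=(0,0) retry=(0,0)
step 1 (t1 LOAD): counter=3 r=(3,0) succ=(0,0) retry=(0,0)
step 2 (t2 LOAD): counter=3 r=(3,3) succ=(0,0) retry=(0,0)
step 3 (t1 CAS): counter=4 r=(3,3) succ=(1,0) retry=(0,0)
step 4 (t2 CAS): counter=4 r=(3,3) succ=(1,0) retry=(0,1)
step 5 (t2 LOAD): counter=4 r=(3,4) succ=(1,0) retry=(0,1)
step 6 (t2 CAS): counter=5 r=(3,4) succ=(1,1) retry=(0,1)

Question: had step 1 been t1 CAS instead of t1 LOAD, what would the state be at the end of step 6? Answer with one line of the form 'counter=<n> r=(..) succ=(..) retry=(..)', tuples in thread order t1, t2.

(re-executing from step 1 with the substitution; state before step 1: counter=3 r=(0,0) succ=(0,0) retry=(0,0))
step 1 (t1 CAS): counter=3 r=(0,0) succ=(0,0) retry=(1,0)
step 2 (t2 LOAD): counter=3 r=(0,3) succ=(0,0) retry=(1,0)
step 3 (t1 CAS): counter=3 r=(0,3) succ=(0,0) retry=(2,0)
step 4 (t2 CAS): counter=4 r=(0,3) succ=(0,1) retry=(2,0)
step 5 (t2 LOAD): counter=4 r=(0,4) succ=(0,1) retry=(2,0)
step 6 (t2 CAS): counter=5 r=(0,4) succ=(0,2) retry=(2,0)

counter=5 r=(0,4) succ=(0,2) retry=(2,0)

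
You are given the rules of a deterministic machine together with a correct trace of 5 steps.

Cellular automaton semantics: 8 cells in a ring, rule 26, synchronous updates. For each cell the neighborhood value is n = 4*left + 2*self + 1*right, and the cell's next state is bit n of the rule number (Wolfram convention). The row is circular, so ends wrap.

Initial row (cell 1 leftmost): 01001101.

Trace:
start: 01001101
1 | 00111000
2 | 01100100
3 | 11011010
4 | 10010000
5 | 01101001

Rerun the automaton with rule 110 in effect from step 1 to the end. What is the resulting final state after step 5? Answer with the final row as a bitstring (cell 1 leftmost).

(re-executing steps 1..5 under rule 110; state before step 1: 01001101)
1 | 11011111
2 | 01110000
3 | 11010000
4 | 11110001
5 | 00010011

00010011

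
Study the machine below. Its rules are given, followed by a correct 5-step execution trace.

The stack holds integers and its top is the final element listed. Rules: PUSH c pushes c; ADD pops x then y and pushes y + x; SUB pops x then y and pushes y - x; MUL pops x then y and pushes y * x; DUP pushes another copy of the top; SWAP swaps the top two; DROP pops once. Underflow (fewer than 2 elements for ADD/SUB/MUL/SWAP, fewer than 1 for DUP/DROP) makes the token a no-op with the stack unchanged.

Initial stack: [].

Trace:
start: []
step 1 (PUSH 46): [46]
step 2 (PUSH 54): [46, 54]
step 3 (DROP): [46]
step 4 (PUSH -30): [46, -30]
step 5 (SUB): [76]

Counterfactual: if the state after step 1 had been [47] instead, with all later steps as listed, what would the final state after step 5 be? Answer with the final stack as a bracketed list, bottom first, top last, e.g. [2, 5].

state after step 1 := [47]
step 2 (PUSH 54): [47, 54]
step 3 (DROP): [47]
step 4 (PUSH -30): [47, -30]
step 5 (SUB): [77]

[77]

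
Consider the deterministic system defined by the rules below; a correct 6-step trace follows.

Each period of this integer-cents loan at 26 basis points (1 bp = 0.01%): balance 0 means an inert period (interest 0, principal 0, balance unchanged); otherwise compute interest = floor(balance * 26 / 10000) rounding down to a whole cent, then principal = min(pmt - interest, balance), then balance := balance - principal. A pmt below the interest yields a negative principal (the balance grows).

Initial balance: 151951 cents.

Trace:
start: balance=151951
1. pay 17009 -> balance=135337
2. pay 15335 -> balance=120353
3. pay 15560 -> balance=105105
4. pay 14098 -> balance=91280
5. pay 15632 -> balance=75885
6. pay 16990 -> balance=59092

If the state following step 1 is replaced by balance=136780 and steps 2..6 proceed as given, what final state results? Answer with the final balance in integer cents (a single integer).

state after step 1 := balance=136780
2. pay 15335 -> balance=121800
3. pay 15560 -> balance=106556
4. pay 14098 -> balance=92735
5. pay 15632 -> balance=77344
6. pay 16990 -> balance=60555

60555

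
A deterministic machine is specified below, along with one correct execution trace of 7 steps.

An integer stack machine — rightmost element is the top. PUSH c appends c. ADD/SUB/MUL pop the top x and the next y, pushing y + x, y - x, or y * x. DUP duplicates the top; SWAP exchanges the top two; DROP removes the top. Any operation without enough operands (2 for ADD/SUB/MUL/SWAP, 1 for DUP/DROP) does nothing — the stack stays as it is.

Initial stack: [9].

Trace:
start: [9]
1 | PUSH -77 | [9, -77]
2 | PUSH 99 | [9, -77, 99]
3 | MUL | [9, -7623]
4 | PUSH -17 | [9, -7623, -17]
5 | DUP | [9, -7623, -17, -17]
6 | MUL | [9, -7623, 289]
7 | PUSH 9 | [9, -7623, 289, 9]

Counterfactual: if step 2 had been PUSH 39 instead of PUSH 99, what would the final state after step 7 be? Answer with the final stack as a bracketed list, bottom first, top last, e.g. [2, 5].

(re-executing from step 2 with the substitution; state before step 2: [9, -77])
2 | PUSH 39 | [9, -77, 39]
3 | MUL | [9, -3003]
4 | PUSH -17 | [9, -3003, -17]
5 | DUP | [9, -3003, -17, -17]
6 | MUL | [9, -3003, 289]
7 | PUSH 9 | [9, -3003, 289, 9]

[9, -3003, 289, 9]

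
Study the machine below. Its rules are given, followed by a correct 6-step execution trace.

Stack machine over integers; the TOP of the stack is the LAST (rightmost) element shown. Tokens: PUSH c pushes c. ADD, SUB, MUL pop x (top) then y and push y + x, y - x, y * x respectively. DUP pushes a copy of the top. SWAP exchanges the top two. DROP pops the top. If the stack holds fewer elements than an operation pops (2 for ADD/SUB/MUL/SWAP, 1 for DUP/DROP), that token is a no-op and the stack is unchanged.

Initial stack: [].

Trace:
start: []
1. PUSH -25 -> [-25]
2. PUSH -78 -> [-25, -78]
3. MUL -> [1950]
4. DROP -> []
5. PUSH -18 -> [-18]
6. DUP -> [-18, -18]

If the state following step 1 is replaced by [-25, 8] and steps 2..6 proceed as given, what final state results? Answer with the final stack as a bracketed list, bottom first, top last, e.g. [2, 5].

[-25, -18, -18]

state after step 1 := [-25, 8]
2. PUSH -78 -> [-25, 8, -78]
3. MUL -> [-25, -624]
4. DROP -> [-25]
5. PUSH -18 -> [-25, -18]
6. DUP -> [-25, -18, -18]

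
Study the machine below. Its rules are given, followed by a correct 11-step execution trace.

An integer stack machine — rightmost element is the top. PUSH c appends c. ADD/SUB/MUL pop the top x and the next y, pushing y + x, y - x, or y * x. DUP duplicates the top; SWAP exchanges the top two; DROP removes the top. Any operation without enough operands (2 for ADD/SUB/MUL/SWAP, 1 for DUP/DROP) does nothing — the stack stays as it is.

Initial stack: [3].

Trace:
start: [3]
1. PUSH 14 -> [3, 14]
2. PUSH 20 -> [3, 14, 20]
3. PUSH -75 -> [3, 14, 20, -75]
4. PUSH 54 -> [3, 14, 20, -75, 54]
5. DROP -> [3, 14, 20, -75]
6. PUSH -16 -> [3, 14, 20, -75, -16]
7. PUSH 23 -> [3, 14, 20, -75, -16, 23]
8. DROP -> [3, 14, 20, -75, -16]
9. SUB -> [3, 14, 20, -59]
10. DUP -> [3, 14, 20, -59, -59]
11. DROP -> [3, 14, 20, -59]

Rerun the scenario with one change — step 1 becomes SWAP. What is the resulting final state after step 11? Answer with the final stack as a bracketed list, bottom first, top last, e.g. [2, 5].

(re-executing from step 1 with the substitution; state before step 1: [3])
1. SWAP -> [3]
2. PUSH 20 -> [3, 20]
3. PUSH -75 -> [3, 20, -75]
4. PUSH 54 -> [3, 20, -75, 54]
5. DROP -> [3, 20, -75]
6. PUSH -16 -> [3, 20, -75, -16]
7. PUSH 23 -> [3, 20, -75, -16, 23]
8. DROP -> [3, 20, -75, -16]
9. SUB -> [3, 20, -59]
10. DUP -> [3, 20, -59, -59]
11. DROP -> [3, 20, -59]

[3, 20, -59]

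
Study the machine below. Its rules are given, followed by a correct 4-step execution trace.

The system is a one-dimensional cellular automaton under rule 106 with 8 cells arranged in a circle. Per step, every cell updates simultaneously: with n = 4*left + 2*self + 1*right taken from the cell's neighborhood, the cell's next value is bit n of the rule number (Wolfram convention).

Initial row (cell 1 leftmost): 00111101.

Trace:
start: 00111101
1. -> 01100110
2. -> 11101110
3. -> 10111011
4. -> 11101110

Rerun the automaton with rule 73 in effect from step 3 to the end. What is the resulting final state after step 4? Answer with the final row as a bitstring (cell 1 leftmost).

00000000

(re-executing steps 3..4 under rule 73; state before step 3: 11101110)
3. -> 10101010
4. -> 00000000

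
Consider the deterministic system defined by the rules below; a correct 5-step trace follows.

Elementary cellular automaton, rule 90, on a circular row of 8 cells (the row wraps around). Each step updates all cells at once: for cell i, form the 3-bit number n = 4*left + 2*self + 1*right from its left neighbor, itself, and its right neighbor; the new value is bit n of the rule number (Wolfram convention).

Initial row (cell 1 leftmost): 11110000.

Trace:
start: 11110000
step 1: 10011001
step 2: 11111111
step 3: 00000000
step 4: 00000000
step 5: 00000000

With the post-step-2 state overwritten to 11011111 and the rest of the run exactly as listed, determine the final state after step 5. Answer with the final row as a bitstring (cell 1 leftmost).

state after step 2 := 11011111
step 3: 01010000
step 4: 10001000
step 5: 01010101

01010101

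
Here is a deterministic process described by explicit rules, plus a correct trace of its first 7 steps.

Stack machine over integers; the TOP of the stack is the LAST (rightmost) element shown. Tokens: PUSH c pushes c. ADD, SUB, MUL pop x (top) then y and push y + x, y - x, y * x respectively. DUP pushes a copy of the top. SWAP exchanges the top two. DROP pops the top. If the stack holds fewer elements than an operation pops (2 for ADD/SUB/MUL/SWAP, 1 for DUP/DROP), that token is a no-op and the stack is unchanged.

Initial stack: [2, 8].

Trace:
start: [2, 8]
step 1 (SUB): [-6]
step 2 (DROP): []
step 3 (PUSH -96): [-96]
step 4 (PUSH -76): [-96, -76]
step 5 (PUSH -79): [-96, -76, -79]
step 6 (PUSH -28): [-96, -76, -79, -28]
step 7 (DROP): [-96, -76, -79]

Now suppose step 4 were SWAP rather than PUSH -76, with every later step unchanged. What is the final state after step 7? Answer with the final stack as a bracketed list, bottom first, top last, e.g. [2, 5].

(re-executing from step 4 with the substitution; state before step 4: [-96])
step 4 (SWAP): [-96]
step 5 (PUSH -79): [-96, -79]
step 6 (PUSH -28): [-96, -79, -28]
step 7 (DROP): [-96, -79]

[-96, -79]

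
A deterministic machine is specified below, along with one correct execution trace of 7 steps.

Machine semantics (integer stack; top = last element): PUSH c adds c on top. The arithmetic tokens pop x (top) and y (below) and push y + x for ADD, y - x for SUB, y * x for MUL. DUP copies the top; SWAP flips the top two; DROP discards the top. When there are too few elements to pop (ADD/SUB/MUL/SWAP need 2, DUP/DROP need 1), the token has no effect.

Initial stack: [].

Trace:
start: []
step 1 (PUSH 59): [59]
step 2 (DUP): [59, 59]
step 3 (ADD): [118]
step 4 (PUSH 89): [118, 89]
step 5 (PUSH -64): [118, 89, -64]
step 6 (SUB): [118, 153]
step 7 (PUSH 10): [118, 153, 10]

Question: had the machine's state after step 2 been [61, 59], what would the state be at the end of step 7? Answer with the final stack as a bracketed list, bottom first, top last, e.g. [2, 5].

state after step 2 := [61, 59]
step 3 (ADD): [120]
step 4 (PUSH 89): [120, 89]
step 5 (PUSH -64): [120, 89, -64]
step 6 (SUB): [120, 153]
step 7 (PUSH 10): [120, 153, 10]

[120, 153, 10]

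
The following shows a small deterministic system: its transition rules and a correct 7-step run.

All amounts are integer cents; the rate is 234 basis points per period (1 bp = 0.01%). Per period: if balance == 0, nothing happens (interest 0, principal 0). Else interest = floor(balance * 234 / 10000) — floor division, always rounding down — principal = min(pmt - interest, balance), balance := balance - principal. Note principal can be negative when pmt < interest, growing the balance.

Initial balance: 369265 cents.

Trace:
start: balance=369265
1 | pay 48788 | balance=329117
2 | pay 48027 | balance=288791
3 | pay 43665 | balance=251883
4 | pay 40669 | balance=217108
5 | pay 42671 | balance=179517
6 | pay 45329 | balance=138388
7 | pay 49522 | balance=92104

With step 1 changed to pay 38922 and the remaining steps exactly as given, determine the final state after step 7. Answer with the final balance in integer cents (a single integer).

(re-executing from step 1 with the substitution; state before step 1: balance=369265)
1 | pay 38922 | balance=338983
2 | pay 48027 | balance=298888
3 | pay 43665 | balance=262216
4 | pay 40669 | balance=227682
5 | pay 42671 | balance=190338
6 | pay 45329 | balance=149462
7 | pay 49522 | balance=103437

103437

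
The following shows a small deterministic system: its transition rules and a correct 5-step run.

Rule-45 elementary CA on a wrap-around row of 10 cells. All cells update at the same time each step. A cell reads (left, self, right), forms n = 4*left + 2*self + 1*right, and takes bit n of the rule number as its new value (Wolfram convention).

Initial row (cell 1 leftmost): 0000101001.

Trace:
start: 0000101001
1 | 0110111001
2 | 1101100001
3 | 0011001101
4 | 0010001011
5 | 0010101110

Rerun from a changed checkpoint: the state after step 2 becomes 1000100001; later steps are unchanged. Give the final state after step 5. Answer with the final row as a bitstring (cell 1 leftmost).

0010000110

state after step 2 := 1000100001
3 | 0010101101
4 | 0011111011
5 | 0010000110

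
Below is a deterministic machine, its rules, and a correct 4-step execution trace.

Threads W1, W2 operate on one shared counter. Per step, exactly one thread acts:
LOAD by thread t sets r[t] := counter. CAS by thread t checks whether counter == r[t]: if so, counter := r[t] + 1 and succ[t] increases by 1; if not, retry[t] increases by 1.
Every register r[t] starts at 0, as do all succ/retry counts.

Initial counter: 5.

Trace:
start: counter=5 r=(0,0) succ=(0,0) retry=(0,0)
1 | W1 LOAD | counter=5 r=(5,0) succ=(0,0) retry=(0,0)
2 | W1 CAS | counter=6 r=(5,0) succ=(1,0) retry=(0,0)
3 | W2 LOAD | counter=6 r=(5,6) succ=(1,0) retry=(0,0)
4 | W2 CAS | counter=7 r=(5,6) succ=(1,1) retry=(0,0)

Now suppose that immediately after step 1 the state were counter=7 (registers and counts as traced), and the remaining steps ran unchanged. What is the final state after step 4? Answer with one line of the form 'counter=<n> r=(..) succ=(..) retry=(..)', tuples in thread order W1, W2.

state after step 1 := counter=7 r=(5,0) succ=(0,0) retry=(0,0)
2 | W1 CAS | counter=7 r=(5,0) succ=(0,0) retry=(1,0)
3 | W2 LOAD | counter=7 r=(5,7) succ=(0,0) retry=(1,0)
4 | W2 CAS | counter=8 r=(5,7) succ=(0,1) retry=(1,0)

counter=8 r=(5,7) succ=(0,1) retry=(1,0)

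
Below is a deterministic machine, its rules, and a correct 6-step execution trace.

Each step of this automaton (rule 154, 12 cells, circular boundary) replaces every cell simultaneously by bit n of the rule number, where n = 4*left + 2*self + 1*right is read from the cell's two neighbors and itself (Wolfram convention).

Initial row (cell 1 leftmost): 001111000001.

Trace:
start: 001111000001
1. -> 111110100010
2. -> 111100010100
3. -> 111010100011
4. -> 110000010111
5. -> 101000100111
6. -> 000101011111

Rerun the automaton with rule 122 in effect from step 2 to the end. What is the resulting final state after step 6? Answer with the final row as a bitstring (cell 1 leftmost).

(re-executing steps 2..6 under rule 122; state before step 2: 111110100010)
2. -> 100011010101
3. -> 110111101011
4. -> 011100110110
5. -> 110111111111
6. -> 011100000000

011100000000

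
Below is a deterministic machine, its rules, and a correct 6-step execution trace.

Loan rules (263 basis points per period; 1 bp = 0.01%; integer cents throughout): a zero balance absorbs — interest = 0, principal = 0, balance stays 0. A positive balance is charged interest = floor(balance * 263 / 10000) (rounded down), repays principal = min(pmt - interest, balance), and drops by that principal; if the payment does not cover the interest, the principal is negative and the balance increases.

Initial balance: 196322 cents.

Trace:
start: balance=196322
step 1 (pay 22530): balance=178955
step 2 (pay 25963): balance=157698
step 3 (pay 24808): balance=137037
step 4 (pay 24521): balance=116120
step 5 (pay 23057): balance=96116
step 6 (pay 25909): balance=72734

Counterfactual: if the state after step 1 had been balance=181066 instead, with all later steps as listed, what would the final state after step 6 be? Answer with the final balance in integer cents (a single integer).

state after step 1 := balance=181066
step 2 (pay 25963): balance=159865
step 3 (pay 24808): balance=139261
step 4 (pay 24521): balance=118402
step 5 (pay 23057): balance=98458
step 6 (pay 25909): balance=75138

75138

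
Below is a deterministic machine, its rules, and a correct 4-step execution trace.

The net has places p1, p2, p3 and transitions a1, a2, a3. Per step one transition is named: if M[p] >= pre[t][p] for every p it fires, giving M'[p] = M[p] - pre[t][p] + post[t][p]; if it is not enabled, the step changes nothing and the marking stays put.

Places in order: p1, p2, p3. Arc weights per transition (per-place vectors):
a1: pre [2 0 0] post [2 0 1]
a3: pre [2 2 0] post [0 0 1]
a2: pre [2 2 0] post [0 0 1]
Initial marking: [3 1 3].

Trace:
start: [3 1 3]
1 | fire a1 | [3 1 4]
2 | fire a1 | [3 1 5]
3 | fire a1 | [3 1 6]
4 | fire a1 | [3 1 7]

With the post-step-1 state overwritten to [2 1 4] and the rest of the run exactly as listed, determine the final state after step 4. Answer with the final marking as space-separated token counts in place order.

2 1 7

state after step 1 := [2 1 4]
2 | fire a1 | [2 1 5]
3 | fire a1 | [2 1 6]
4 | fire a1 | [2 1 7]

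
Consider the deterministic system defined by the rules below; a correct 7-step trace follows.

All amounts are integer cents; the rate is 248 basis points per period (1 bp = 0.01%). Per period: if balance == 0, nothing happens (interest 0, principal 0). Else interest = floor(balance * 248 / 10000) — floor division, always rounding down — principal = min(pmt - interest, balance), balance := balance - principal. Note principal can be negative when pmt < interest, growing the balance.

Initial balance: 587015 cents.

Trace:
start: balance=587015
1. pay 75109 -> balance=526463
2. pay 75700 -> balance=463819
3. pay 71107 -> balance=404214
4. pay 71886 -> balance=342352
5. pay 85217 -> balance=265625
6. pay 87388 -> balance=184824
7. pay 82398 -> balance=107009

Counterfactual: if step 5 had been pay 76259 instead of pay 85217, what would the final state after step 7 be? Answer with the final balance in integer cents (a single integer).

(re-executing from step 5 with the substitution; state before step 5: balance=342352)
5. pay 76259 -> balance=274583
6. pay 87388 -> balance=194004
7. pay 82398 -> balance=116417

116417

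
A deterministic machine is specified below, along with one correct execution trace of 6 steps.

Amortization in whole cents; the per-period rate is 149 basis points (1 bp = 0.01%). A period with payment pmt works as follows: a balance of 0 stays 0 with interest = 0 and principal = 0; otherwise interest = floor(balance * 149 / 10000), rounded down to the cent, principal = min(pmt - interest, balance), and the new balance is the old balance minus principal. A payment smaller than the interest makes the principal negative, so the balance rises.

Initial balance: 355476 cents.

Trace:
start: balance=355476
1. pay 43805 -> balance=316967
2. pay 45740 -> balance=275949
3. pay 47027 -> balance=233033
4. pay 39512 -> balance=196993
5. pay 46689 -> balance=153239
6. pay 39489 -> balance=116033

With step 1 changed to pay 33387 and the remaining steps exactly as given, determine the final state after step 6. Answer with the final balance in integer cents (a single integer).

(re-executing from step 1 with the substitution; state before step 1: balance=355476)
1. pay 33387 -> balance=327385
2. pay 45740 -> balance=286523
3. pay 47027 -> balance=243765
4. pay 39512 -> balance=207885
5. pay 46689 -> balance=164293
6. pay 39489 -> balance=127251

127251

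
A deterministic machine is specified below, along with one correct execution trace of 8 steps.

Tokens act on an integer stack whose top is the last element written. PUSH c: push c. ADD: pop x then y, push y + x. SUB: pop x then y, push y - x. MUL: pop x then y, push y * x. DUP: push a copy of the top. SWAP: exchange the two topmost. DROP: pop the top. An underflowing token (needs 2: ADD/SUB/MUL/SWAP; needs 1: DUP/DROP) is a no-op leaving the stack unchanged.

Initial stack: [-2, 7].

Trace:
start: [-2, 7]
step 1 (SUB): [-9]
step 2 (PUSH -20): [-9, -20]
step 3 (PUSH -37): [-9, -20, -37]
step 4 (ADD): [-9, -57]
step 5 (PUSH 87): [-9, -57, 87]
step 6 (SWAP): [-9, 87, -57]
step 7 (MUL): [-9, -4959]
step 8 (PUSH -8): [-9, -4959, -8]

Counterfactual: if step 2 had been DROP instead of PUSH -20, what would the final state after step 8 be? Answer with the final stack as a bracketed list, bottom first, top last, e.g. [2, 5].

(re-executing from step 2 with the substitution; state before step 2: [-9])
step 2 (DROP): []
step 3 (PUSH -37): [-37]
step 4 (ADD): [-37]
step 5 (PUSH 87): [-37, 87]
step 6 (SWAP): [87, -37]
step 7 (MUL): [-3219]
step 8 (PUSH -8): [-3219, -8]

[-3219, -8]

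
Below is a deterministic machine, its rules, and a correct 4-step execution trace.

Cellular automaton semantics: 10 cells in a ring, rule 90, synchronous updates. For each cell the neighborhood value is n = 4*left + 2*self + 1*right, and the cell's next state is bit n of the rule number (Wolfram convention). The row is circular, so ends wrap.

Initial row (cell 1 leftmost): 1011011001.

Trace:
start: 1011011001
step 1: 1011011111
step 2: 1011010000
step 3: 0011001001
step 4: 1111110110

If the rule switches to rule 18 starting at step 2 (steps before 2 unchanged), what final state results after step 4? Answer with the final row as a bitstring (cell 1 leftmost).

(re-executing steps 2..4 under rule 18; state before step 2: 1011011111)
step 2: 0000000000
step 3: 0000000000
step 4: 0000000000

0000000000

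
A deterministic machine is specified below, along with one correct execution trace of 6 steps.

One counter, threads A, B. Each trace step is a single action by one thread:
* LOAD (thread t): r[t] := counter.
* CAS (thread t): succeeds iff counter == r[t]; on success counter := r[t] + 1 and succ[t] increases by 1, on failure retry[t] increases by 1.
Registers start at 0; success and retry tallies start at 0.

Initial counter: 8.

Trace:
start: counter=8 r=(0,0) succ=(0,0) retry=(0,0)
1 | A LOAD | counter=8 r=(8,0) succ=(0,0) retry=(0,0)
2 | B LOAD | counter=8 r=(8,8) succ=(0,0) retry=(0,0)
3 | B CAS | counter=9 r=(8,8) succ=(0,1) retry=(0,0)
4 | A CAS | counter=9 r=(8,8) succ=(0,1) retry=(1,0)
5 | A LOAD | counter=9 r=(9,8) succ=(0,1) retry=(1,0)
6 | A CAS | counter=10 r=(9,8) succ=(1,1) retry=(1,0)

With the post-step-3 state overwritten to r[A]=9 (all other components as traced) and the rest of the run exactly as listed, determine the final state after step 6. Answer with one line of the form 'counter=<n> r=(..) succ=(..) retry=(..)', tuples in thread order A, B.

state after step 3 := counter=9 r=(9,8) succ=(0,1) retry=(0,0)
4 | A CAS | counter=10 r=(9,8) succ=(1,1) retry=(0,0)
5 | A LOAD | counter=10 r=(10,8) succ=(1,1) retry=(0,0)
6 | A CAS | counter=11 r=(10,8) succ=(2,1) retry=(0,0)

counter=11 r=(10,8) succ=(2,1) retry=(0,0)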